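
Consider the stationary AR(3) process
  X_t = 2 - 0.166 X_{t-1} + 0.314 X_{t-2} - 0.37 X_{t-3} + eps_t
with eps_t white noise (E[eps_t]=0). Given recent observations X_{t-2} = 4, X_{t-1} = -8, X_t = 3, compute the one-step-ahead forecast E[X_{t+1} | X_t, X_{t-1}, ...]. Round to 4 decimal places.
E[X_{t+1} \mid \mathcal F_t] = -2.4900

For an AR(p) model X_t = c + sum_i phi_i X_{t-i} + eps_t, the
one-step-ahead conditional mean is
  E[X_{t+1} | X_t, ...] = c + sum_i phi_i X_{t+1-i}.
Substitute known values:
  E[X_{t+1} | ...] = 2 + (-0.166) * (3) + (0.314) * (-8) + (-0.37) * (4)
                   = -2.4900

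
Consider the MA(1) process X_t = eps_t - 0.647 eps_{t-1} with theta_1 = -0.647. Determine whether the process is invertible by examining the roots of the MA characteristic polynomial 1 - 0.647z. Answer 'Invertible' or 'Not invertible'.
\text{Invertible}

The MA(q) characteristic polynomial is P(z) = 1 - 0.647z.
Invertibility requires all roots to lie outside the unit circle, i.e. |z| > 1 for every root.
This is linear in z: 1 + (-0.647) z = 0  =>  z = -1/(-0.647) = 1.545595,  |z| = 1.545595.
Moduli of all roots: 1.5456.
All moduli strictly greater than 1? Yes.
Verdict: Invertible.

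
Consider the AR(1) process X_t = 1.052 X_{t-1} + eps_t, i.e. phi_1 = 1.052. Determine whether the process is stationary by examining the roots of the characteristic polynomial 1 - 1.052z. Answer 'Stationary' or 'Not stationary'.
\text{Not stationary}

The AR(p) characteristic polynomial is P(z) = 1 - 1.052z.
Stationarity requires all roots to lie outside the unit circle, i.e. |z| > 1 for every root.
This is linear in z: 1 + (-1.052) z = 0  =>  z = -1/(-1.052) = 0.95057,  |z| = 0.95057.
Moduli of all roots: 0.9506.
All moduli strictly greater than 1? No.
Verdict: Not stationary.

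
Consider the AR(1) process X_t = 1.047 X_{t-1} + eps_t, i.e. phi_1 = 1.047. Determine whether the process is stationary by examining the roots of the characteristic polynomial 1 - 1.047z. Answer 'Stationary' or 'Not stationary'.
\text{Not stationary}

The AR(p) characteristic polynomial is P(z) = 1 - 1.047z.
Stationarity requires all roots to lie outside the unit circle, i.e. |z| > 1 for every root.
This is linear in z: 1 + (-1.047) z = 0  =>  z = -1/(-1.047) = 0.95511,  |z| = 0.95511.
Moduli of all roots: 0.9551.
All moduli strictly greater than 1? No.
Verdict: Not stationary.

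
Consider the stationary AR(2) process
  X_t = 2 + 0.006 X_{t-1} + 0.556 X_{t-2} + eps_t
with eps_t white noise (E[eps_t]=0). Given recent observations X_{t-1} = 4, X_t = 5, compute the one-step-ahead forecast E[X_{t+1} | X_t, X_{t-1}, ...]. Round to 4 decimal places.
E[X_{t+1} \mid \mathcal F_t] = 4.2540

For an AR(p) model X_t = c + sum_i phi_i X_{t-i} + eps_t, the
one-step-ahead conditional mean is
  E[X_{t+1} | X_t, ...] = c + sum_i phi_i X_{t+1-i}.
Substitute known values:
  E[X_{t+1} | ...] = 2 + (0.006) * (5) + (0.556) * (4)
                   = 4.2540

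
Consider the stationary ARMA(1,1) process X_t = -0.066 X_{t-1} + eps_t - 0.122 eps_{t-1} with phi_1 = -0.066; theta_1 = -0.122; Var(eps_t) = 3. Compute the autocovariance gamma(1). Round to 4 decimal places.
\gamma(1) = -0.5710

Multiply the model equation by X_{t-k} and take expectations. With theta_0 = psi_0 = 1 and psi_j the MA(infinity) weights, this gives
  gamma(k) - sum_i phi_i gamma(k-i) = c_k,
  c_k = sigma^2 * sum_{j=k..q} theta_j psi_{j-k}   (c_k = 0 for k > q),
using gamma(-m) = gamma(m).
psi-weights needed (psi_j = theta_j + sum_i phi_i psi_{j-i}):
  psi_1 = theta_1 + phi_1 = -0.122 + (-0.066) = -0.188
Right-hand sides:
  c_0 = sigma^2 (1 + theta_1 psi_1) = 3 * (1 + (-0.122)(-0.188)) = 3 * 1.022936 = 3.068808
  c_1 = sigma^2 theta_1 = 3 * (-0.122) = -0.366
  c_2 = 0
Equations for k = 0 and k = 1 (AR order 1):
  gamma(0) = phi_1 gamma(1) + c_0
  gamma(1) = phi_1 gamma(0) + c_1
Substituting the second into the first: gamma(0) (1 - phi_1^2) = c_0 + phi_1 c_1, so
  gamma(0) = (c_0 + phi_1 c_1) / (1 - phi_1^2) = (3.068808 + (-0.066)(-0.366)) / (1 - (-0.066)^2) = 3.092964 / 0.995644 = 3.106496.
  gamma(1) = phi_1 gamma(0) + c_1 = (-0.066)(3.106496) + (-0.366) = -0.571029.
Therefore gamma(1) = -0.5710 (to 4 decimal places).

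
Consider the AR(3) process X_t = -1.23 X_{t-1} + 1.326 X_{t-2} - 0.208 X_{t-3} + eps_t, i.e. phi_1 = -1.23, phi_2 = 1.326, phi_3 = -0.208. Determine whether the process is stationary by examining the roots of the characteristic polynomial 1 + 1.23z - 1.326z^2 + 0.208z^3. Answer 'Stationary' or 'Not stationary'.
\text{Not stationary}

The AR(p) characteristic polynomial is P(z) = 1 + 1.23z - 1.326z^2 + 0.208z^3.
Stationarity requires all roots to lie outside the unit circle, i.e. |z| > 1 for every root.
Degree 3: look for a simple real root z0 first, then factor out (1 - z/z0) and solve the remaining quadratic.
Testing z0 = 5: P(5) = 1 + (1.23)(5) + (-1.326)(5)^2 + (0.208)(5)^3
  = 1 + (6.15) + (-33.15) + (26) = 0.  So z_0 = 5 is a root, |z_0| = 5.
Divide out the factor (1 - 0.2 z) = (1 - z/z0) (since 1/z0 = 0.2):
  P(z) = (1 - 0.2 z)(1 + (1.43) z + (-1.04) z^2)
  [check: z-coef 1.43 - (0.2) = 1.23; z^2-coef -1.04 - (0.2)(1.43) = -1.326; z^3-coef -(0.2)(-1.04) = 0.208.]
Remaining roots from the quadratic factor 1 + (1.43) z + (-1.04) z^2:
  Set 1 + (1.43) z + (-1.04) z^2 = 0, i.e. a z^2 + b z + c = 0 with a = -1.04, b = 1.43, c = 1.
  Discriminant D = b^2 - 4ac = (1.43)^2 - 4*(-1.04)*1 = 2.0449 - (-4.16) = 6.2049.
  D >= 0, so the roots are real: z = (-b +/- sqrt(D)) / (2a) = (-1.43 +/- 2.490964) / (-2.08).
    z_1 = (-1.43 + 2.490964) / (-2.08) = -0.5101,   |z_1| = 0.5101.
    z_2 = (-1.43 - 2.490964) / (-2.08) = 1.8851,   |z_2| = 1.8851.
Moduli of all roots: 5.0000, 0.5101, 1.8851.
All moduli strictly greater than 1? No.
Verdict: Not stationary.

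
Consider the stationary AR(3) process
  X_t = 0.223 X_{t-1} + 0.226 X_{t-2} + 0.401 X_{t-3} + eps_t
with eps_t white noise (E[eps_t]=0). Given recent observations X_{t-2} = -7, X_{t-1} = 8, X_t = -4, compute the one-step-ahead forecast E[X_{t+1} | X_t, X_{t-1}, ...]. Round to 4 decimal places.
E[X_{t+1} \mid \mathcal F_t] = -1.8910

For an AR(p) model X_t = c + sum_i phi_i X_{t-i} + eps_t, the
one-step-ahead conditional mean is
  E[X_{t+1} | X_t, ...] = c + sum_i phi_i X_{t+1-i}.
Substitute known values:
  E[X_{t+1} | ...] = (0.223) * (-4) + (0.226) * (8) + (0.401) * (-7)
                   = -1.8910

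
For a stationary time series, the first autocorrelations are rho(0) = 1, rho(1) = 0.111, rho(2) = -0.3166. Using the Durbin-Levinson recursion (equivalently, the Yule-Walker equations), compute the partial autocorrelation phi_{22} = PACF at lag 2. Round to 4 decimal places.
\phi_{22} = -0.3330

The PACF at lag k is phi_{kk}, the last component of the solution
to the Yule-Walker system G_k phi = r_k where
  (G_k)_{ij} = rho(|i - j|), (r_k)_i = rho(i), i,j = 1..k.
Equivalently, Durbin-Levinson gives phi_{kk} iteratively:
  phi_{11} = rho(1)
  phi_{kk} = [rho(k) - sum_{j=1..k-1} phi_{k-1,j} rho(k-j)]
            / [1 - sum_{j=1..k-1} phi_{k-1,j} rho(j)],
  phi_{k,j} = phi_{k-1,j} - phi_{kk} phi_{k-1,k-j},  j = 1..k-1.
Step k = 1:
  phi_11 = rho(1) = 0.111.
Step k = 2:
  phi_22 = [rho(2) - phi_11 rho(1)] / [1 - phi_11 rho(1)] = [-0.3166 - (0.111)(0.111)] / [1 - (0.111)(0.111)]
         = -0.328921 / 0.987679 = -0.333.
Therefore phi_{22} = -0.3330.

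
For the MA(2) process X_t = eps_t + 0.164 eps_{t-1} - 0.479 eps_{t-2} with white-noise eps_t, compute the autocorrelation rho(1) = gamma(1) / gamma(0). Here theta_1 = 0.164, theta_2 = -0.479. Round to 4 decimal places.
\rho(1) = 0.0680

For an MA(q) process with theta_0 = 1, the autocovariance is
  gamma(k) = sigma^2 * sum_{i=0..q-k} theta_i * theta_{i+k},
and rho(k) = gamma(k) / gamma(0). Sigma^2 cancels.
  numerator   = (1)*(0.164) + (0.164)*(-0.479) = 0.085444.
  denominator = (1)^2 + (0.164)^2 + (-0.479)^2 = 1.256337.
  rho(1) = 0.085444 / 1.256337 = 0.0680.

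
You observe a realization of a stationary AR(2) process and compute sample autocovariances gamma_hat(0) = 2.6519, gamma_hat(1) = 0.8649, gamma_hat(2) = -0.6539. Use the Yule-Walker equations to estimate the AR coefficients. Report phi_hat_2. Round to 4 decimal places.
\hat\phi_{2} = -0.3950

The Yule-Walker equations for an AR(p) process read, in matrix form,
  Gamma_p phi = r_p,   with   (Gamma_p)_{ij} = gamma(|i - j|),
                       (r_p)_i = gamma(i),   i,j = 1..p.
Substitute the sample gammas (Toeplitz matrix and right-hand side of size 2):
  Gamma_p = [[2.6519, 0.8649], [0.8649, 2.6519]]
  r_p     = [0.8649, -0.6539]
Written out:
  2.6519 phi_1 + 0.8649 phi_2 = 0.8649
  0.8649 phi_1 + 2.6519 phi_2 = -0.6539
Solve by Cramer's rule:
  det = gamma(0)^2 - gamma(1)^2 = (2.6519)^2 - (0.8649)^2 = 7.03257361 - 0.74805201 = 6.2845216
  phi_hat_1 = [gamma(1) gamma(0) - gamma(1) gamma(2)] / det = [(0.8649)(2.6519) - (0.8649)(-0.6539)] / 6.2845216 = 2.85918642 / 6.2845216 = 0.455
  phi_hat_2 = [gamma(0) gamma(2) - gamma(1)^2] / det = [(2.6519)(-0.6539) - (0.8649)^2] / 6.2845216 = -2.48212942 / 6.2845216 = -0.395
So phi_hat = [0.4550, -0.3950].
Therefore phi_hat_2 = -0.3950.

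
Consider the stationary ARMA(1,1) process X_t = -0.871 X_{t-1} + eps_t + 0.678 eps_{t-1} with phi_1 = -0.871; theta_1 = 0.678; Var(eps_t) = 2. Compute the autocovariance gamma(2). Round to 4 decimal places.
\gamma(2) = 0.5704

Multiply the model equation by X_{t-k} and take expectations. With theta_0 = psi_0 = 1 and psi_j the MA(infinity) weights, this gives
  gamma(k) - sum_i phi_i gamma(k-i) = c_k,
  c_k = sigma^2 * sum_{j=k..q} theta_j psi_{j-k}   (c_k = 0 for k > q),
using gamma(-m) = gamma(m).
psi-weights needed (psi_j = theta_j + sum_i phi_i psi_{j-i}):
  psi_1 = theta_1 + phi_1 = 0.678 + (-0.871) = -0.193
Right-hand sides:
  c_0 = sigma^2 (1 + theta_1 psi_1) = 2 * (1 + (0.678)(-0.193)) = 2 * 0.869146 = 1.738292
  c_1 = sigma^2 theta_1 = 2 * (0.678) = 1.356
  c_2 = 0
Equations for k = 0 and k = 1 (AR order 1):
  gamma(0) = phi_1 gamma(1) + c_0
  gamma(1) = phi_1 gamma(0) + c_1
Substituting the second into the first: gamma(0) (1 - phi_1^2) = c_0 + phi_1 c_1, so
  gamma(0) = (c_0 + phi_1 c_1) / (1 - phi_1^2) = (1.738292 + (-0.871)(1.356)) / (1 - (-0.871)^2) = 0.557216 / 0.241359 = 2.308661.
  gamma(1) = phi_1 gamma(0) + c_1 = (-0.871)(2.308661) + (1.356) = -0.654843.
For k = 2 (> q): gamma(2) = phi_1 gamma(1) = (-0.871)(-0.654843) = 0.570369.
Therefore gamma(2) = 0.5704 (to 4 decimal places).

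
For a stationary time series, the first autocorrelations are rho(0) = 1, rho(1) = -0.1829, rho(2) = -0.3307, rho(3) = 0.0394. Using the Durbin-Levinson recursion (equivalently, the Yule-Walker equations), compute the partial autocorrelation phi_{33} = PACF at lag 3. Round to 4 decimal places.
\phi_{33} = -0.1360

The PACF at lag k is phi_{kk}, the last component of the solution
to the Yule-Walker system G_k phi = r_k where
  (G_k)_{ij} = rho(|i - j|), (r_k)_i = rho(i), i,j = 1..k.
Equivalently, Durbin-Levinson gives phi_{kk} iteratively:
  phi_{11} = rho(1)
  phi_{kk} = [rho(k) - sum_{j=1..k-1} phi_{k-1,j} rho(k-j)]
            / [1 - sum_{j=1..k-1} phi_{k-1,j} rho(j)],
  phi_{k,j} = phi_{k-1,j} - phi_{kk} phi_{k-1,k-j},  j = 1..k-1.
Step k = 1:
  phi_11 = rho(1) = -0.1829.
Step k = 2:
  phi_22 = [rho(2) - phi_11 rho(1)] / [1 - phi_11 rho(1)] = [-0.3307 - (-0.1829)(-0.1829)] / [1 - (-0.1829)(-0.1829)]
         = -0.36415241 / 0.96654759 = -0.376756.
  Update: phi_21 = phi_11 - phi_22 phi_11 = -0.1829 - (-0.376756)(-0.1829) = -0.251809.
Step k = 3:
  phi_33 = [rho(3) - phi_21 rho(2) - phi_22 rho(1)] / [1 - phi_21 rho(1) - phi_22 rho(2)]
    numerator   = 0.0394 - (-0.251809)(-0.3307) - (-0.376756)(-0.1829) = -0.11278175
    denominator = 1 - (-0.251809)(-0.1829) - (-0.376756)(-0.3307) = 0.82935106
  phi_33 = -0.11278175 / 0.82935106 = -0.136.
Therefore phi_{33} = -0.1360.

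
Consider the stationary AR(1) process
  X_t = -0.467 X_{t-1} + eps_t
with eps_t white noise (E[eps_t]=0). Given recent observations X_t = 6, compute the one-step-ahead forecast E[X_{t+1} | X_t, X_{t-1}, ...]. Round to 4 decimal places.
E[X_{t+1} \mid \mathcal F_t] = -2.8020

For an AR(p) model X_t = c + sum_i phi_i X_{t-i} + eps_t, the
one-step-ahead conditional mean is
  E[X_{t+1} | X_t, ...] = c + sum_i phi_i X_{t+1-i}.
Substitute known values:
  E[X_{t+1} | ...] = (-0.467) * (6)
                   = -2.8020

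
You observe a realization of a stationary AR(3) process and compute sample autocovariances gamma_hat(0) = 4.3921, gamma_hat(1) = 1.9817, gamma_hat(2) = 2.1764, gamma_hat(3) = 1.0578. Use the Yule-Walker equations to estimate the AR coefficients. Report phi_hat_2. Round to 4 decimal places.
\hat\phi_{2} = 0.3940

The Yule-Walker equations for an AR(p) process read, in matrix form,
  Gamma_p phi = r_p,   with   (Gamma_p)_{ij} = gamma(|i - j|),
                       (r_p)_i = gamma(i),   i,j = 1..p.
Substitute the sample gammas (Toeplitz matrix and right-hand side of size 3):
  Gamma_p = [[4.3921, 1.9817, 2.1764], [1.9817, 4.3921, 1.9817], [2.1764, 1.9817, 4.3921]]
  r_p     = [1.9817, 2.1764, 1.0578]
Written out (R1..R3):
  (R1) 4.3921 phi_1 + 1.9817 phi_2 + 2.1764 phi_3 = 1.9817
  (R2) 1.9817 phi_1 + 4.3921 phi_2 + 1.9817 phi_3 = 2.1764
  (R3) 2.1764 phi_1 + 1.9817 phi_2 + 4.3921 phi_3 = 1.0578
Gaussian elimination:
  R2 <- R2 - (1.9817/4.3921) R1 = R2 - (0.451196) R1:  3.497964 phi_2 + 0.999716 phi_3 = 1.282264
  R3 <- R3 - (2.1764/4.3921) R1 = R3 - (0.495526) R1:  0.999716 phi_2 + 3.313637 phi_3 = 0.075816
  R3 <- R3 - (0.999716/3.497964) R2 = R3 - (0.285799) R2:  3.027919 phi_3 = -0.290654
Back-substitution:
  phi_hat_3 = -0.290654 / 3.027919 = -0.095991
  phi_hat_2 = (1.282264 - (0.999716)(-0.095991)) / 3.497964 = 0.394009
  phi_hat_1 = (1.9817 - (1.9817)(0.394009) - (2.1764)(-0.095991)) / 4.3921 = 0.320987
So phi_hat = [0.3210, 0.3940, -0.0960].
Therefore phi_hat_2 = 0.3940.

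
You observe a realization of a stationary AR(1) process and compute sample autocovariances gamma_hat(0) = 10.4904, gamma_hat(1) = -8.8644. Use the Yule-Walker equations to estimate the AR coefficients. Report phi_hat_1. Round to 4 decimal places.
\hat\phi_{1} = -0.8450

The Yule-Walker equations for an AR(p) process read, in matrix form,
  Gamma_p phi = r_p,   with   (Gamma_p)_{ij} = gamma(|i - j|),
                       (r_p)_i = gamma(i),   i,j = 1..p.
Substitute the sample gammas (Toeplitz matrix and right-hand side of size 1):
  Gamma_p = [[10.4904]]
  r_p     = [-8.8644]
With p = 1 this is the single equation gamma(0) phi_1 = gamma(1):
  phi_hat_1 = gamma(1) / gamma(0) = -8.8644 / 10.4904 = -0.8450.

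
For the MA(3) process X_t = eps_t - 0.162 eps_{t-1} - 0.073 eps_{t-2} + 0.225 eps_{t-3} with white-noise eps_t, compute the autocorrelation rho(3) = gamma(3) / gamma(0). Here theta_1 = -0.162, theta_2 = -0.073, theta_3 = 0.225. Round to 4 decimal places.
\rho(3) = 0.2079

For an MA(q) process with theta_0 = 1, the autocovariance is
  gamma(k) = sigma^2 * sum_{i=0..q-k} theta_i * theta_{i+k},
and rho(k) = gamma(k) / gamma(0). Sigma^2 cancels.
  numerator   = (1)*(0.225) = 0.225.
  denominator = (1)^2 + (-0.162)^2 + (-0.073)^2 + (0.225)^2 = 1.082198.
  rho(3) = 0.225 / 1.082198 = 0.2079.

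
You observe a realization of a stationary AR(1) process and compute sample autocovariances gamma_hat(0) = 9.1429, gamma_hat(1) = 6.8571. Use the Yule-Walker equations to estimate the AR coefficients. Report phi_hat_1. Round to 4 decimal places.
\hat\phi_{1} = 0.7500

The Yule-Walker equations for an AR(p) process read, in matrix form,
  Gamma_p phi = r_p,   with   (Gamma_p)_{ij} = gamma(|i - j|),
                       (r_p)_i = gamma(i),   i,j = 1..p.
Substitute the sample gammas (Toeplitz matrix and right-hand side of size 1):
  Gamma_p = [[9.1429]]
  r_p     = [6.8571]
With p = 1 this is the single equation gamma(0) phi_1 = gamma(1):
  phi_hat_1 = gamma(1) / gamma(0) = 6.8571 / 9.1429 = 0.7500.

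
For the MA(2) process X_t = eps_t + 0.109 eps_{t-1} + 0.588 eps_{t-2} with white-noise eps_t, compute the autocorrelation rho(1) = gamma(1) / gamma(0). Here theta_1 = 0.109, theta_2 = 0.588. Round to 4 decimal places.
\rho(1) = 0.1275

For an MA(q) process with theta_0 = 1, the autocovariance is
  gamma(k) = sigma^2 * sum_{i=0..q-k} theta_i * theta_{i+k},
and rho(k) = gamma(k) / gamma(0). Sigma^2 cancels.
  numerator   = (1)*(0.109) + (0.109)*(0.588) = 0.173092.
  denominator = (1)^2 + (0.109)^2 + (0.588)^2 = 1.357625.
  rho(1) = 0.173092 / 1.357625 = 0.1275.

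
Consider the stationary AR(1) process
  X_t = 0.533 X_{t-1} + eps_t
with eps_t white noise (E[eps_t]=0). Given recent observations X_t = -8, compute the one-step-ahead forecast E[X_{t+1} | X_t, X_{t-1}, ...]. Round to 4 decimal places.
E[X_{t+1} \mid \mathcal F_t] = -4.2640

For an AR(p) model X_t = c + sum_i phi_i X_{t-i} + eps_t, the
one-step-ahead conditional mean is
  E[X_{t+1} | X_t, ...] = c + sum_i phi_i X_{t+1-i}.
Substitute known values:
  E[X_{t+1} | ...] = (0.533) * (-8)
                   = -4.2640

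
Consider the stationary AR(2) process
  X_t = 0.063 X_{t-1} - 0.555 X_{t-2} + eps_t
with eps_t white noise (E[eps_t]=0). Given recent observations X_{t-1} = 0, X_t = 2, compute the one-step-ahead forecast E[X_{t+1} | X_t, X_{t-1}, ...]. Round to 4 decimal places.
E[X_{t+1} \mid \mathcal F_t] = 0.1260

For an AR(p) model X_t = c + sum_i phi_i X_{t-i} + eps_t, the
one-step-ahead conditional mean is
  E[X_{t+1} | X_t, ...] = c + sum_i phi_i X_{t+1-i}.
Substitute known values:
  E[X_{t+1} | ...] = (0.063) * (2) + (-0.555) * (0)
                   = 0.1260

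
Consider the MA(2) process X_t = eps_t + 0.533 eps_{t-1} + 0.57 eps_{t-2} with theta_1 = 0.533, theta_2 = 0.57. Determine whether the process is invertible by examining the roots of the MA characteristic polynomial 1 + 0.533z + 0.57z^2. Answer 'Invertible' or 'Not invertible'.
\text{Invertible}

The MA(q) characteristic polynomial is P(z) = 1 + 0.533z + 0.57z^2.
Invertibility requires all roots to lie outside the unit circle, i.e. |z| > 1 for every root.
Set 1 + (0.533) z + (0.57) z^2 = 0, i.e. a z^2 + b z + c = 0 with a = 0.57, b = 0.533, c = 1.
Discriminant D = b^2 - 4ac = (0.533)^2 - 4*(0.57)*1 = 0.284089 - (2.28) = -1.995911.
D < 0, so the roots are the complex-conjugate pair z = (-b +/- i sqrt(-D)) / (2a) = -0.4675 +/- 1.2393i.
For a conjugate pair |z|^2 = z * conj(z) = (product of roots) = c/a = 1/(0.57) = 1.754386, so |z| = sqrt(1.754386) = 1.3245 for both roots.
Moduli of all roots: 1.3245, 1.3245.
All moduli strictly greater than 1? Yes.
Verdict: Invertible.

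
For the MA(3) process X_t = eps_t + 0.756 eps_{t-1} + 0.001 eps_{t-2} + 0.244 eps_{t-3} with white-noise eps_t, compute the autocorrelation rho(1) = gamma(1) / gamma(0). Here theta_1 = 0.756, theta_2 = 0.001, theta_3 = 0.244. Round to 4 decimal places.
\rho(1) = 0.4641

For an MA(q) process with theta_0 = 1, the autocovariance is
  gamma(k) = sigma^2 * sum_{i=0..q-k} theta_i * theta_{i+k},
and rho(k) = gamma(k) / gamma(0). Sigma^2 cancels.
  numerator   = (1)*(0.756) + (0.756)*(0.001) + (0.001)*(0.244) = 0.757.
  denominator = (1)^2 + (0.756)^2 + (0.001)^2 + (0.244)^2 = 1.631073.
  rho(1) = 0.757 / 1.631073 = 0.4641.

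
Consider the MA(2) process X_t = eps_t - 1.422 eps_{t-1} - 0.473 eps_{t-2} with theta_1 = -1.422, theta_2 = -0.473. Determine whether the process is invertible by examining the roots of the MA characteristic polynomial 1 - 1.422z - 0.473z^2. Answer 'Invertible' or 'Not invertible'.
\text{Not invertible}

The MA(q) characteristic polynomial is P(z) = 1 - 1.422z - 0.473z^2.
Invertibility requires all roots to lie outside the unit circle, i.e. |z| > 1 for every root.
Set 1 + (-1.422) z + (-0.473) z^2 = 0, i.e. a z^2 + b z + c = 0 with a = -0.473, b = -1.422, c = 1.
Discriminant D = b^2 - 4ac = (-1.422)^2 - 4*(-0.473)*1 = 2.022084 - (-1.892) = 3.914084.
D >= 0, so the roots are real: z = (-b +/- sqrt(D)) / (2a) = (1.422 +/- 1.978404) / (-0.946).
  z_1 = (1.422 + 1.978404) / (-0.946) = -3.5945,   |z_1| = 3.5945.
  z_2 = (1.422 - 1.978404) / (-0.946) = 0.5882,   |z_2| = 0.5882.
Moduli of all roots: 3.5945, 0.5882.
All moduli strictly greater than 1? No.
Verdict: Not invertible.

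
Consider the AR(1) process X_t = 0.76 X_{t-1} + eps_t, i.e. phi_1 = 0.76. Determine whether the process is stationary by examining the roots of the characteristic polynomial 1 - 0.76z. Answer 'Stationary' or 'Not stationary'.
\text{Stationary}

The AR(p) characteristic polynomial is P(z) = 1 - 0.76z.
Stationarity requires all roots to lie outside the unit circle, i.e. |z| > 1 for every root.
This is linear in z: 1 + (-0.76) z = 0  =>  z = -1/(-0.76) = 1.315789,  |z| = 1.315789.
Moduli of all roots: 1.3158.
All moduli strictly greater than 1? Yes.
Verdict: Stationary.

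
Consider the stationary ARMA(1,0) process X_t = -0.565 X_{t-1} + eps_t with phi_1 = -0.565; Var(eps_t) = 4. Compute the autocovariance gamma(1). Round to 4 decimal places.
\gamma(1) = -3.3197

Multiply the model equation by X_{t-k} and take expectations. With theta_0 = psi_0 = 1 and psi_j the MA(infinity) weights, this gives
  gamma(k) - sum_i phi_i gamma(k-i) = c_k,
  c_k = sigma^2 * sum_{j=k..q} theta_j psi_{j-k}   (c_k = 0 for k > q),
using gamma(-m) = gamma(m).
Pure AR (q = 0): c_0 = sigma^2 = 4, c_k = 0 for k >= 1.
Equations for k = 0 and k = 1 (AR order 1):
  gamma(0) = phi_1 gamma(1) + c_0
  gamma(1) = phi_1 gamma(0) + c_1
Substituting the second into the first: gamma(0) (1 - phi_1^2) = c_0 + phi_1 c_1, so
  gamma(0) = c_0 / (1 - phi_1^2) = 4 / (1 - (-0.565)^2) = 4 / 0.680775 = 5.875656.
  gamma(1) = phi_1 gamma(0) = (-0.565)(5.875656) = -3.319746.
Therefore gamma(1) = -3.3197 (to 4 decimal places).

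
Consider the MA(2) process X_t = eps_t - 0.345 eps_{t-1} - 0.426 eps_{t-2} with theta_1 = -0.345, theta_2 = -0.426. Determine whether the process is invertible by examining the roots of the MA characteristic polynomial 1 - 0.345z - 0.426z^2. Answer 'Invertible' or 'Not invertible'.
\text{Invertible}

The MA(q) characteristic polynomial is P(z) = 1 - 0.345z - 0.426z^2.
Invertibility requires all roots to lie outside the unit circle, i.e. |z| > 1 for every root.
Set 1 + (-0.345) z + (-0.426) z^2 = 0, i.e. a z^2 + b z + c = 0 with a = -0.426, b = -0.345, c = 1.
Discriminant D = b^2 - 4ac = (-0.345)^2 - 4*(-0.426)*1 = 0.119025 - (-1.704) = 1.823025.
D >= 0, so the roots are real: z = (-b +/- sqrt(D)) / (2a) = (0.345 +/- 1.350194) / (-0.852).
  z_1 = (0.345 + 1.350194) / (-0.852) = -1.9897,   |z_1| = 1.9897.
  z_2 = (0.345 - 1.350194) / (-0.852) = 1.1798,   |z_2| = 1.1798.
Moduli of all roots: 1.9897, 1.1798.
All moduli strictly greater than 1? Yes.
Verdict: Invertible.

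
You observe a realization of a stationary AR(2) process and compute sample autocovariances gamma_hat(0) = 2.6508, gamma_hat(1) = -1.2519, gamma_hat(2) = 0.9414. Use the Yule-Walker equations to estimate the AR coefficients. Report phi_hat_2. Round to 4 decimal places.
\hat\phi_{2} = 0.1700

The Yule-Walker equations for an AR(p) process read, in matrix form,
  Gamma_p phi = r_p,   with   (Gamma_p)_{ij} = gamma(|i - j|),
                       (r_p)_i = gamma(i),   i,j = 1..p.
Substitute the sample gammas (Toeplitz matrix and right-hand side of size 2):
  Gamma_p = [[2.6508, -1.2519], [-1.2519, 2.6508]]
  r_p     = [-1.2519, 0.9414]
Written out:
  2.6508 phi_1 - 1.2519 phi_2 = -1.2519
  -1.2519 phi_1 + 2.6508 phi_2 = 0.9414
Solve by Cramer's rule:
  det = gamma(0)^2 - gamma(1)^2 = (2.6508)^2 - (-1.2519)^2 = 7.02674064 - 1.56725361 = 5.45948703
  phi_hat_1 = [gamma(1) gamma(0) - gamma(1) gamma(2)] / det = [(-1.2519)(2.6508) - (-1.2519)(0.9414)] / 5.45948703 = -2.13999786 / 5.45948703 = -0.392
  phi_hat_2 = [gamma(0) gamma(2) - gamma(1)^2] / det = [(2.6508)(0.9414) - (-1.2519)^2] / 5.45948703 = 0.92820951 / 5.45948703 = 0.17
So phi_hat = [-0.3920, 0.1700].
Therefore phi_hat_2 = 0.1700.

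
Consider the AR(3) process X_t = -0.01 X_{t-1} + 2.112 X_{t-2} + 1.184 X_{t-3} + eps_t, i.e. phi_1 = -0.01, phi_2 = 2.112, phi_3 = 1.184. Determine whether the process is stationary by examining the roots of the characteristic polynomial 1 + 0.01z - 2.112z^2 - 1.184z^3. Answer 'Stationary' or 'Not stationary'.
\text{Not stationary}

The AR(p) characteristic polynomial is P(z) = 1 + 0.01z - 2.112z^2 - 1.184z^3.
Stationarity requires all roots to lie outside the unit circle, i.e. |z| > 1 for every root.
Degree 3: look for a simple real root z0 first, then factor out (1 - z/z0) and solve the remaining quadratic.
Testing z0 = -1.25: P(-1.25) = 1 + (0.01)(-1.25) + (-2.112)(-1.25)^2 + (-1.184)(-1.25)^3
  = 1 + (-0.0125) + (-3.3) + (2.3125) = 0.  So z_0 = -1.25 is a root, |z_0| = 1.25.
Divide out the factor (1 + 0.8 z) = (1 - z/z0) (since 1/z0 = -0.8):
  P(z) = (1 + 0.8 z)(1 + (-0.79) z + (-1.48) z^2)
  [check: z-coef -0.79 - (-0.8) = 0.01; z^2-coef -1.48 - (-0.8)(-0.79) = -2.112; z^3-coef -(-0.8)(-1.48) = -1.184.]
Remaining roots from the quadratic factor 1 + (-0.79) z + (-1.48) z^2:
  Set 1 + (-0.79) z + (-1.48) z^2 = 0, i.e. a z^2 + b z + c = 0 with a = -1.48, b = -0.79, c = 1.
  Discriminant D = b^2 - 4ac = (-0.79)^2 - 4*(-1.48)*1 = 0.6241 - (-5.92) = 6.5441.
  D >= 0, so the roots are real: z = (-b +/- sqrt(D)) / (2a) = (0.79 +/- 2.558144) / (-2.96).
    z_1 = (0.79 + 2.558144) / (-2.96) = -1.1311,   |z_1| = 1.1311.
    z_2 = (0.79 - 2.558144) / (-2.96) = 0.5973,   |z_2| = 0.5973.
Moduli of all roots: 1.2500, 1.1311, 0.5973.
All moduli strictly greater than 1? No.
Verdict: Not stationary.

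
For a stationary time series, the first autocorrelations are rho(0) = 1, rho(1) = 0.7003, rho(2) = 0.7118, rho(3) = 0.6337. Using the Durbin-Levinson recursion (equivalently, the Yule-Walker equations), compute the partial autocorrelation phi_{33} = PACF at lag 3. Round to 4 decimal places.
\phi_{33} = 0.1150

The PACF at lag k is phi_{kk}, the last component of the solution
to the Yule-Walker system G_k phi = r_k where
  (G_k)_{ij} = rho(|i - j|), (r_k)_i = rho(i), i,j = 1..k.
Equivalently, Durbin-Levinson gives phi_{kk} iteratively:
  phi_{11} = rho(1)
  phi_{kk} = [rho(k) - sum_{j=1..k-1} phi_{k-1,j} rho(k-j)]
            / [1 - sum_{j=1..k-1} phi_{k-1,j} rho(j)],
  phi_{k,j} = phi_{k-1,j} - phi_{kk} phi_{k-1,k-j},  j = 1..k-1.
Step k = 1:
  phi_11 = rho(1) = 0.7003.
Step k = 2:
  phi_22 = [rho(2) - phi_11 rho(1)] / [1 - phi_11 rho(1)] = [0.7118 - (0.7003)(0.7003)] / [1 - (0.7003)(0.7003)]
         = 0.22137991 / 0.50957991 = 0.434436.
  Update: phi_21 = phi_11 - phi_22 phi_11 = 0.7003 - (0.434436)(0.7003) = 0.396064.
Step k = 3:
  phi_33 = [rho(3) - phi_21 rho(2) - phi_22 rho(1)] / [1 - phi_21 rho(1) - phi_22 rho(2)]
    numerator   = 0.6337 - (0.396064)(0.7118) - (0.434436)(0.7003) = 0.04754576
    denominator = 1 - (0.396064)(0.7003) - (0.434436)(0.7118) = 0.41340448
  phi_33 = 0.04754576 / 0.41340448 = 0.115.
Therefore phi_{33} = 0.1150.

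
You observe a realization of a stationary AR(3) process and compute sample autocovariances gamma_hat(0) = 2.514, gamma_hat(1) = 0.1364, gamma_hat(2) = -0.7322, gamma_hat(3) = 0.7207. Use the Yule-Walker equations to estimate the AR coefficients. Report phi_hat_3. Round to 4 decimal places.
\hat\phi_{3} = 0.3550

The Yule-Walker equations for an AR(p) process read, in matrix form,
  Gamma_p phi = r_p,   with   (Gamma_p)_{ij} = gamma(|i - j|),
                       (r_p)_i = gamma(i),   i,j = 1..p.
Substitute the sample gammas (Toeplitz matrix and right-hand side of size 3):
  Gamma_p = [[2.514, 0.1364, -0.7322], [0.1364, 2.514, 0.1364], [-0.7322, 0.1364, 2.514]]
  r_p     = [0.1364, -0.7322, 0.7207]
Written out (R1..R3):
  (R1) 2.514 phi_1 + 0.1364 phi_2 - 0.7322 phi_3 = 0.1364
  (R2) 0.1364 phi_1 + 2.514 phi_2 + 0.1364 phi_3 = -0.7322
  (R3) -0.7322 phi_1 + 0.1364 phi_2 + 2.514 phi_3 = 0.7207
Gaussian elimination:
  R2 <- R2 - (0.1364/2.514) R1 = R2 - (0.054256) R1:  2.506599 phi_2 + 0.176126 phi_3 = -0.739601
  R3 <- R3 - (-0.7322/2.514) R1 = R3 - (-0.291249) R1:  0.176126 phi_2 + 2.300747 phi_3 = 0.760426
  R3 <- R3 - (0.176126/2.506599) R2 = R3 - (0.070265) R2:  2.288372 phi_3 = 0.812394
Back-substitution:
  phi_hat_3 = 0.812394 / 2.288372 = 0.35501
  phi_hat_2 = (-0.739601 - (0.176126)(0.35501)) / 2.506599 = -0.320006
  phi_hat_1 = (0.1364 - (0.1364)(-0.320006) - (-0.7322)(0.35501)) / 2.514 = 0.175015
So phi_hat = [0.1750, -0.3200, 0.3550].
Therefore phi_hat_3 = 0.3550.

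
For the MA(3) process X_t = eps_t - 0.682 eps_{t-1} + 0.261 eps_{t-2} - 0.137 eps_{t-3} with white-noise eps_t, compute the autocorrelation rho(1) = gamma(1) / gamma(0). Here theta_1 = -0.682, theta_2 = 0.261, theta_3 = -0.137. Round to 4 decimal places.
\rho(1) = -0.5772

For an MA(q) process with theta_0 = 1, the autocovariance is
  gamma(k) = sigma^2 * sum_{i=0..q-k} theta_i * theta_{i+k},
and rho(k) = gamma(k) / gamma(0). Sigma^2 cancels.
  numerator   = (1)*(-0.682) + (-0.682)*(0.261) + (0.261)*(-0.137) = -0.895759.
  denominator = (1)^2 + (-0.682)^2 + (0.261)^2 + (-0.137)^2 = 1.552014.
  rho(1) = -0.895759 / 1.552014 = -0.5772.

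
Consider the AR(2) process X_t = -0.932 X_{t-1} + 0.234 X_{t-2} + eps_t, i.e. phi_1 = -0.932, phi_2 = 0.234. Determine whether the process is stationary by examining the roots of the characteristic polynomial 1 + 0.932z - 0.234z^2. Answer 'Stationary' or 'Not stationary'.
\text{Not stationary}

The AR(p) characteristic polynomial is P(z) = 1 + 0.932z - 0.234z^2.
Stationarity requires all roots to lie outside the unit circle, i.e. |z| > 1 for every root.
Set 1 + (0.932) z + (-0.234) z^2 = 0, i.e. a z^2 + b z + c = 0 with a = -0.234, b = 0.932, c = 1.
Discriminant D = b^2 - 4ac = (0.932)^2 - 4*(-0.234)*1 = 0.868624 - (-0.936) = 1.804624.
D >= 0, so the roots are real: z = (-b +/- sqrt(D)) / (2a) = (-0.932 +/- 1.343363) / (-0.468).
  z_1 = (-0.932 + 1.343363) / (-0.468) = -0.879,   |z_1| = 0.879.
  z_2 = (-0.932 - 1.343363) / (-0.468) = 4.8619,   |z_2| = 4.8619.
Moduli of all roots: 0.8790, 4.8619.
All moduli strictly greater than 1? No.
Verdict: Not stationary.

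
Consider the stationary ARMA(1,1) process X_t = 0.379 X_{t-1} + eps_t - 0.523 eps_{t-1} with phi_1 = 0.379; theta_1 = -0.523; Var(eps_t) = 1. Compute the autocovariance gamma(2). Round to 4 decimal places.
\gamma(2) = -0.0511

Multiply the model equation by X_{t-k} and take expectations. With theta_0 = psi_0 = 1 and psi_j the MA(infinity) weights, this gives
  gamma(k) - sum_i phi_i gamma(k-i) = c_k,
  c_k = sigma^2 * sum_{j=k..q} theta_j psi_{j-k}   (c_k = 0 for k > q),
using gamma(-m) = gamma(m).
psi-weights needed (psi_j = theta_j + sum_i phi_i psi_{j-i}):
  psi_1 = theta_1 + phi_1 = -0.523 + (0.379) = -0.144
Right-hand sides:
  c_0 = sigma^2 (1 + theta_1 psi_1) = 1 * (1 + (-0.523)(-0.144)) = 1 * 1.075312 = 1.075312
  c_1 = sigma^2 theta_1 = 1 * (-0.523) = -0.523
  c_2 = 0
Equations for k = 0 and k = 1 (AR order 1):
  gamma(0) = phi_1 gamma(1) + c_0
  gamma(1) = phi_1 gamma(0) + c_1
Substituting the second into the first: gamma(0) (1 - phi_1^2) = c_0 + phi_1 c_1, so
  gamma(0) = (c_0 + phi_1 c_1) / (1 - phi_1^2) = (1.075312 + (0.379)(-0.523)) / (1 - (0.379)^2) = 0.877095 / 0.856359 = 1.024214.
  gamma(1) = phi_1 gamma(0) + c_1 = (0.379)(1.024214) + (-0.523) = -0.134823.
For k = 2 (> q): gamma(2) = phi_1 gamma(1) = (0.379)(-0.134823) = -0.051098.
Therefore gamma(2) = -0.0511 (to 4 decimal places).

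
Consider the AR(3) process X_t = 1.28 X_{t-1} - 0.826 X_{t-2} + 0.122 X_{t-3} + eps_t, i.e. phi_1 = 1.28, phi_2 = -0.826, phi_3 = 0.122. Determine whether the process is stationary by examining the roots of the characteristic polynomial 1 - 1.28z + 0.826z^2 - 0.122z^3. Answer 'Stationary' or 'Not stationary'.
\text{Stationary}

The AR(p) characteristic polynomial is P(z) = 1 - 1.28z + 0.826z^2 - 0.122z^3.
Stationarity requires all roots to lie outside the unit circle, i.e. |z| > 1 for every root.
Degree 3: look for a simple real root z0 first, then factor out (1 - z/z0) and solve the remaining quadratic.
Testing z0 = 5: P(5) = 1 + (-1.28)(5) + (0.826)(5)^2 + (-0.122)(5)^3
  = 1 + (-6.4) + (20.65) + (-15.25) = 0.  So z_0 = 5 is a root, |z_0| = 5.
Divide out the factor (1 - 0.2 z) = (1 - z/z0) (since 1/z0 = 0.2):
  P(z) = (1 - 0.2 z)(1 + (-1.08) z + (0.61) z^2)
  [check: z-coef -1.08 - (0.2) = -1.28; z^2-coef 0.61 - (0.2)(-1.08) = 0.826; z^3-coef -(0.2)(0.61) = -0.122.]
Remaining roots from the quadratic factor 1 + (-1.08) z + (0.61) z^2:
  Set 1 + (-1.08) z + (0.61) z^2 = 0, i.e. a z^2 + b z + c = 0 with a = 0.61, b = -1.08, c = 1.
  Discriminant D = b^2 - 4ac = (-1.08)^2 - 4*(0.61)*1 = 1.1664 - (2.44) = -1.2736.
  D < 0, so the roots are the complex-conjugate pair z = (-b +/- i sqrt(-D)) / (2a) = 0.8852 +/- 0.925i.
  For a conjugate pair |z|^2 = z * conj(z) = (product of roots) = c/a = 1/(0.61) = 1.639344, so |z| = sqrt(1.639344) = 1.2804 for both roots.
Moduli of all roots: 5.0000, 1.2804, 1.2804.
All moduli strictly greater than 1? Yes.
Verdict: Stationary.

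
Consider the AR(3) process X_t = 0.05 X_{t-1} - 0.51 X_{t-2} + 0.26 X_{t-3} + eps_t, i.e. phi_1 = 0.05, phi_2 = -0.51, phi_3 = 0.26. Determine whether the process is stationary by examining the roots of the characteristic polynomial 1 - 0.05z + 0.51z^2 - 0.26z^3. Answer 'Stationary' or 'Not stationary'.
\text{Stationary}

The AR(p) characteristic polynomial is P(z) = 1 - 0.05z + 0.51z^2 - 0.26z^3.
Stationarity requires all roots to lie outside the unit circle, i.e. |z| > 1 for every root.
Degree 3: look for a simple real root z0 first, then factor out (1 - z/z0) and solve the remaining quadratic.
Testing z0 = 2.5: P(2.5) = 1 + (-0.05)(2.5) + (0.51)(2.5)^2 + (-0.26)(2.5)^3
  = 1 + (-0.125) + (3.1875) + (-4.0625) = 0.  So z_0 = 2.5 is a root, |z_0| = 2.5.
Divide out the factor (1 - 0.4 z) = (1 - z/z0) (since 1/z0 = 0.4):
  P(z) = (1 - 0.4 z)(1 + (0.35) z + (0.65) z^2)
  [check: z-coef 0.35 - (0.4) = -0.05; z^2-coef 0.65 - (0.4)(0.35) = 0.51; z^3-coef -(0.4)(0.65) = -0.26.]
Remaining roots from the quadratic factor 1 + (0.35) z + (0.65) z^2:
  Set 1 + (0.35) z + (0.65) z^2 = 0, i.e. a z^2 + b z + c = 0 with a = 0.65, b = 0.35, c = 1.
  Discriminant D = b^2 - 4ac = (0.35)^2 - 4*(0.65)*1 = 0.1225 - (2.6) = -2.4775.
  D < 0, so the roots are the complex-conjugate pair z = (-b +/- i sqrt(-D)) / (2a) = -0.2692 +/- 1.2108i.
  For a conjugate pair |z|^2 = z * conj(z) = (product of roots) = c/a = 1/(0.65) = 1.538462, so |z| = sqrt(1.538462) = 1.2403 for both roots.
Moduli of all roots: 2.5000, 1.2403, 1.2403.
All moduli strictly greater than 1? Yes.
Verdict: Stationary.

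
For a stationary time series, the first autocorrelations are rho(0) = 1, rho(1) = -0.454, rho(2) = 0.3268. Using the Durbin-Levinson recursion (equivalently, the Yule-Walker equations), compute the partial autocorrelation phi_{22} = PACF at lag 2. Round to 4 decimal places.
\phi_{22} = 0.1520

The PACF at lag k is phi_{kk}, the last component of the solution
to the Yule-Walker system G_k phi = r_k where
  (G_k)_{ij} = rho(|i - j|), (r_k)_i = rho(i), i,j = 1..k.
Equivalently, Durbin-Levinson gives phi_{kk} iteratively:
  phi_{11} = rho(1)
  phi_{kk} = [rho(k) - sum_{j=1..k-1} phi_{k-1,j} rho(k-j)]
            / [1 - sum_{j=1..k-1} phi_{k-1,j} rho(j)],
  phi_{k,j} = phi_{k-1,j} - phi_{kk} phi_{k-1,k-j},  j = 1..k-1.
Step k = 1:
  phi_11 = rho(1) = -0.454.
Step k = 2:
  phi_22 = [rho(2) - phi_11 rho(1)] / [1 - phi_11 rho(1)] = [0.3268 - (-0.454)(-0.454)] / [1 - (-0.454)(-0.454)]
         = 0.120684 / 0.793884 = 0.152.
Therefore phi_{22} = 0.1520.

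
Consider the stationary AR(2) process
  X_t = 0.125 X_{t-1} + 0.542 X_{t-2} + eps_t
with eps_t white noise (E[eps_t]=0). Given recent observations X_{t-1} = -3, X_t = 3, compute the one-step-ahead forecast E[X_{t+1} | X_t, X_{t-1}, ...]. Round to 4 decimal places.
E[X_{t+1} \mid \mathcal F_t] = -1.2510

For an AR(p) model X_t = c + sum_i phi_i X_{t-i} + eps_t, the
one-step-ahead conditional mean is
  E[X_{t+1} | X_t, ...] = c + sum_i phi_i X_{t+1-i}.
Substitute known values:
  E[X_{t+1} | ...] = (0.125) * (3) + (0.542) * (-3)
                   = -1.2510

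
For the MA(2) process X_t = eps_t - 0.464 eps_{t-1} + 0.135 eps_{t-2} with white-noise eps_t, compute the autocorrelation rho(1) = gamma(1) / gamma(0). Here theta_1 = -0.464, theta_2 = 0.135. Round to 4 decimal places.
\rho(1) = -0.4269

For an MA(q) process with theta_0 = 1, the autocovariance is
  gamma(k) = sigma^2 * sum_{i=0..q-k} theta_i * theta_{i+k},
and rho(k) = gamma(k) / gamma(0). Sigma^2 cancels.
  numerator   = (1)*(-0.464) + (-0.464)*(0.135) = -0.52664.
  denominator = (1)^2 + (-0.464)^2 + (0.135)^2 = 1.233521.
  rho(1) = -0.52664 / 1.233521 = -0.4269.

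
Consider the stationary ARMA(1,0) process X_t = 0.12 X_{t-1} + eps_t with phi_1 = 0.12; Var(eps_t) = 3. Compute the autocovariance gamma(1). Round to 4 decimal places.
\gamma(1) = 0.3653

Multiply the model equation by X_{t-k} and take expectations. With theta_0 = psi_0 = 1 and psi_j the MA(infinity) weights, this gives
  gamma(k) - sum_i phi_i gamma(k-i) = c_k,
  c_k = sigma^2 * sum_{j=k..q} theta_j psi_{j-k}   (c_k = 0 for k > q),
using gamma(-m) = gamma(m).
Pure AR (q = 0): c_0 = sigma^2 = 3, c_k = 0 for k >= 1.
Equations for k = 0 and k = 1 (AR order 1):
  gamma(0) = phi_1 gamma(1) + c_0
  gamma(1) = phi_1 gamma(0) + c_1
Substituting the second into the first: gamma(0) (1 - phi_1^2) = c_0 + phi_1 c_1, so
  gamma(0) = c_0 / (1 - phi_1^2) = 3 / (1 - (0.12)^2) = 3 / 0.9856 = 3.043831.
  gamma(1) = phi_1 gamma(0) = (0.12)(3.043831) = 0.36526.
Therefore gamma(1) = 0.3653 (to 4 decimal places).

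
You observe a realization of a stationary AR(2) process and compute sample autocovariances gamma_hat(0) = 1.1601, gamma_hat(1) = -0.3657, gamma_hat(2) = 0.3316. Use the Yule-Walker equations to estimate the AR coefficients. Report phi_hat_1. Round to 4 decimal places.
\hat\phi_{1} = -0.2500

The Yule-Walker equations for an AR(p) process read, in matrix form,
  Gamma_p phi = r_p,   with   (Gamma_p)_{ij} = gamma(|i - j|),
                       (r_p)_i = gamma(i),   i,j = 1..p.
Substitute the sample gammas (Toeplitz matrix and right-hand side of size 2):
  Gamma_p = [[1.1601, -0.3657], [-0.3657, 1.1601]]
  r_p     = [-0.3657, 0.3316]
Written out:
  1.1601 phi_1 - 0.3657 phi_2 = -0.3657
  -0.3657 phi_1 + 1.1601 phi_2 = 0.3316
Solve by Cramer's rule:
  det = gamma(0)^2 - gamma(1)^2 = (1.1601)^2 - (-0.3657)^2 = 1.34583201 - 0.13373649 = 1.21209552
  phi_hat_1 = [gamma(1) gamma(0) - gamma(1) gamma(2)] / det = [(-0.3657)(1.1601) - (-0.3657)(0.3316)] / 1.21209552 = -0.30298245 / 1.21209552 = -0.25
  phi_hat_2 = [gamma(0) gamma(2) - gamma(1)^2] / det = [(1.1601)(0.3316) - (-0.3657)^2] / 1.21209552 = 0.25095267 / 1.21209552 = 0.207
So phi_hat = [-0.2500, 0.2070].
Therefore phi_hat_1 = -0.2500.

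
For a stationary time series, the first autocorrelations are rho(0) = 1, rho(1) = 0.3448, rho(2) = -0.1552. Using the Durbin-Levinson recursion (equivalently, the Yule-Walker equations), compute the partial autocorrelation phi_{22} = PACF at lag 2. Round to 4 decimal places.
\phi_{22} = -0.3111

The PACF at lag k is phi_{kk}, the last component of the solution
to the Yule-Walker system G_k phi = r_k where
  (G_k)_{ij} = rho(|i - j|), (r_k)_i = rho(i), i,j = 1..k.
Equivalently, Durbin-Levinson gives phi_{kk} iteratively:
  phi_{11} = rho(1)
  phi_{kk} = [rho(k) - sum_{j=1..k-1} phi_{k-1,j} rho(k-j)]
            / [1 - sum_{j=1..k-1} phi_{k-1,j} rho(j)],
  phi_{k,j} = phi_{k-1,j} - phi_{kk} phi_{k-1,k-j},  j = 1..k-1.
Step k = 1:
  phi_11 = rho(1) = 0.3448.
Step k = 2:
  phi_22 = [rho(2) - phi_11 rho(1)] / [1 - phi_11 rho(1)] = [-0.1552 - (0.3448)(0.3448)] / [1 - (0.3448)(0.3448)]
         = -0.27408704 / 0.88111296 = -0.3111.
Therefore phi_{22} = -0.3111.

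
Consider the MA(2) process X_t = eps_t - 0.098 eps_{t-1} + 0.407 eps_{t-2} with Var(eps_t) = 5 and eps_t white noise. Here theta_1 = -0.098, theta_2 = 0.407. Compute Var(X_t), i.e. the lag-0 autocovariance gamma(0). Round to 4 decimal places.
\gamma(0) = 5.8763

For an MA(q) process X_t = eps_t + sum_i theta_i eps_{t-i} with
Var(eps_t) = sigma^2, the variance is
  gamma(0) = sigma^2 * (1 + sum_i theta_i^2).
  sum_i theta_i^2 = (-0.098)^2 + (0.407)^2 = 0.009604 + 0.165649 = 0.175253.
  gamma(0) = 5 * (1 + 0.175253) = 5 * 1.175253 = 5.876265, which rounds to 5.8763.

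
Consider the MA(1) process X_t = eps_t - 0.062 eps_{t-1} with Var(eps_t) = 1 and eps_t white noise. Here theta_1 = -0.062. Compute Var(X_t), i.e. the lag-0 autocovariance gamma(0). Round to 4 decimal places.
\gamma(0) = 1.0038

For an MA(q) process X_t = eps_t + sum_i theta_i eps_{t-i} with
Var(eps_t) = sigma^2, the variance is
  gamma(0) = sigma^2 * (1 + sum_i theta_i^2).
  sum_i theta_i^2 = (-0.062)^2 = 0.003844.
  gamma(0) = 1 * (1 + 0.003844) = 1 * 1.003844 = 1.003844, which rounds to 1.0038.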